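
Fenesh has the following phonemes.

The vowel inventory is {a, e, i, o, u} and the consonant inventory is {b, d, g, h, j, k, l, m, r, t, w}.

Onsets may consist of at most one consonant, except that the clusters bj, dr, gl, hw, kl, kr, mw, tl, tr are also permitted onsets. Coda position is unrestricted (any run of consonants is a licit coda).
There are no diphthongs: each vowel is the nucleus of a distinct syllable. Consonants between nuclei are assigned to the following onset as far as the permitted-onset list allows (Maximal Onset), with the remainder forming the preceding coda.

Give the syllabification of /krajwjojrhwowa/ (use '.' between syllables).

krajw.jojr.hwo.wa

Nuclei (vowels): a, o, o, a → 4 syllables.
/a…o/ gap (V1→V2): /jwj/ splits as /jw/ + /j/ (/j/ is the longest suffix that is a licit onset).
/o…o/ gap (V2→V3): /jrhw/ — longest licit onset from the right is /hw/, leaving /jr/ as coda.
/o…a/ gap (V3→V4): /w/ → onset of the next syllable (single consonants are always licit onsets).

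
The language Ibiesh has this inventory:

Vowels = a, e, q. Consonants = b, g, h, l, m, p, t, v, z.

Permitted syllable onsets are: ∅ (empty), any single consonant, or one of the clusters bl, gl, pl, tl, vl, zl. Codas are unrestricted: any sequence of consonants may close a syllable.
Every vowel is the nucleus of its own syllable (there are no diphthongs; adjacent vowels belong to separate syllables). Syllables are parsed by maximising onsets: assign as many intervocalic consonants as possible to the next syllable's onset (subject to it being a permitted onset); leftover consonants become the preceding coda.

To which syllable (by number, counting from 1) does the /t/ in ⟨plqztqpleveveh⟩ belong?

2

The vowels are q, q, e, e, e — 5 nuclei, so 5 syllables.
/q…q/ gap (V1→V2): /zt/ splits as /z/ + /t/ (/t/ is the longest suffix that is a licit onset).
/q…e/ gap (V2→V3): /pl/ is a licit onset in full, so it all attaches to the next syllable.
/e…e/ gap (V3→V4): /v/ → onset of the next syllable (single consonants are always licit onsets).
/e…e/ gap (V4→V5): /v/ is a single consonant, so it becomes the next onset.
So the parse is plqz.tq.ple.ve.veh.
The /t/ is in the onset of syllable 2 (/tq/).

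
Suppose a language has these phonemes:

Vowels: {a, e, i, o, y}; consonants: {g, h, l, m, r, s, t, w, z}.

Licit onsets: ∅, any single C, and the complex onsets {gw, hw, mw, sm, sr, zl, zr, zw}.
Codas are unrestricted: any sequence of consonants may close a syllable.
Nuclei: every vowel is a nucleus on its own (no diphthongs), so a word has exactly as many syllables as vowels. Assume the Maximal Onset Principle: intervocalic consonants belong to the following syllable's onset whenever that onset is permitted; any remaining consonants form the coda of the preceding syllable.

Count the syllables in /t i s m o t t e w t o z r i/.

The vowels are i, o, e, o, i — 5 nuclei, so 5 syllables.

5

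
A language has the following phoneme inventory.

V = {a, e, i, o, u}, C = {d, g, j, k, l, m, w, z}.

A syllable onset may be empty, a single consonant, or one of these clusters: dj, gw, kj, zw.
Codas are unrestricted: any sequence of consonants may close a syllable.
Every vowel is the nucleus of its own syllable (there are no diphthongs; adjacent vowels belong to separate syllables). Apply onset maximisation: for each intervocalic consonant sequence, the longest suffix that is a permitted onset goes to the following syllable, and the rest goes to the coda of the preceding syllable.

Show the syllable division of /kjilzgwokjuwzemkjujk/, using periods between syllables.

kjilz.gwo.kjuw.zem.kjujk

Vowels present: i, o, u, e, u; each is a nucleus, giving 5 syllables.
σ1/σ2 boundary: /lzgw/ — longest licit onset from the right is /gw/, leaving /lz/ as coda.
σ2/σ3 boundary: /kj/ is a licit onset in full, so it all attaches to the next syllable.
σ3/σ4 boundary: /wz/ — longest licit onset from the right is /z/, leaving /w/ as coda.
σ4/σ5 boundary: /mkj/ splits as /m/ + /kj/ (/kj/ is the longest suffix that is a licit onset).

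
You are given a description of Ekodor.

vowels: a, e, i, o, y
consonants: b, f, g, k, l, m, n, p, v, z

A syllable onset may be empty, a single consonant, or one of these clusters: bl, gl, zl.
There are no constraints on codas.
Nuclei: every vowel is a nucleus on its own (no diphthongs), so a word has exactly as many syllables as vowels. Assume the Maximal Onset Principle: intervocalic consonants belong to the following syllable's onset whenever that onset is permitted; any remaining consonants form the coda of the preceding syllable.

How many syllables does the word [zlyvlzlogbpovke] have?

Vowels present: y, o, o, e; each is a nucleus, giving 4 syllables.

4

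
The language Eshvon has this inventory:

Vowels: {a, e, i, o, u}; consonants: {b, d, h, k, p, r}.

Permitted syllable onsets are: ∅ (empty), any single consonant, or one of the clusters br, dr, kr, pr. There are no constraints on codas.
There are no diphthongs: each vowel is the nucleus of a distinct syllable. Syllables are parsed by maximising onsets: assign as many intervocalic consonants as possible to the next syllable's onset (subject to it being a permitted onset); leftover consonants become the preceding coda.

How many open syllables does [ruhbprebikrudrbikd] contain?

The vowels are u, e, i, u, i — 5 nuclei, so 5 syllables.
σ1/σ2 boundary: /hbpr/ — longest licit onset from the right is /pr/, leaving /hb/ as coda.
σ2/σ3 boundary: /b/ → onset of the next syllable (single consonants are always licit onsets).
σ3/σ4 boundary: cluster /kr/ — /kr/ is itself a permitted onset, so the whole cluster goes right; preceding coda = ∅.
σ4/σ5 boundary: cluster /drb/ — the longest permitted-onset suffix is /b/; onset = /b/, preceding coda = /dr/.
Putting it together: ruhb.pre.bi.krudr.bikd.
Classifying each syllable: /ruhb/ (closed), /pre/ (open), /bi/ (open), /krudr/ (closed), /bikd/ (closed).
Open syllables: 2.

2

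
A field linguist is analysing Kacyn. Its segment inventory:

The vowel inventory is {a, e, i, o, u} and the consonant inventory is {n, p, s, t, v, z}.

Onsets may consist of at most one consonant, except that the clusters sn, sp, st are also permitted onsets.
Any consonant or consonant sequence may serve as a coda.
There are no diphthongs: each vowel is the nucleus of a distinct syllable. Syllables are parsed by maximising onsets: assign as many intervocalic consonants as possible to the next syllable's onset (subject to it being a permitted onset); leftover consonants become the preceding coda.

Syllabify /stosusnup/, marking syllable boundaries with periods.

The vowels are o, u, u — 3 nuclei, so 3 syllables.
/o…u/ gap (V1→V2): just /s/ — single C goes to the following onset.
/u…u/ gap (V2→V3): /sn/ is a licit onset in full, so it all attaches to the next syllable.

sto.su.snup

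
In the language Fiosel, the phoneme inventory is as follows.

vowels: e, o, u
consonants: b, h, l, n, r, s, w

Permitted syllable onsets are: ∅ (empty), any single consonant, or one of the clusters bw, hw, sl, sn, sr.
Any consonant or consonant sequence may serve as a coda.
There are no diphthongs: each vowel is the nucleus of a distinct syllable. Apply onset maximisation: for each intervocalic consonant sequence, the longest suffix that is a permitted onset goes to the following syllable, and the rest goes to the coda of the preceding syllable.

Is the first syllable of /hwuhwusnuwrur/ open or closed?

Nuclei (vowels): u, u, u, u → 4 syllables.
/u…u/ gap (V1→V2): cluster /hw/ — /hw/ is itself a permitted onset, so the whole cluster goes right; preceding coda = ∅.
/u…u/ gap (V2→V3): /sn/ — entire cluster is a permitted onset → onset /sn/, coda ∅.
/u…u/ gap (V3→V4): /wr/ — longest licit onset from the right is /r/, leaving /w/ as coda.
Putting it together: hwu.hwu.snuw.rur.
Syllable 1 is /hwu/; it ends in its nucleus with no coda, so it is open.

open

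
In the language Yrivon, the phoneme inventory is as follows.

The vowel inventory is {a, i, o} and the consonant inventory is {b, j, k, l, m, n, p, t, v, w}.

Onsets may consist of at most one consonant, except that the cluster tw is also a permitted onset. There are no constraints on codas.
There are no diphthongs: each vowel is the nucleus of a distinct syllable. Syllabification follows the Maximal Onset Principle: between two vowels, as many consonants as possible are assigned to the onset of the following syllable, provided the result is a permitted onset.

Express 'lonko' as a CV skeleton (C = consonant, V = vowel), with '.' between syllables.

Vowels present: o, o; each is a nucleus, giving 2 syllables.
V1 /o/ – V2 /o/: /nk/; trying suffixes from longest down, /k/ is the first permitted one, so coda /n/ | onset /k/.
Putting it together: lon.ko.
Mapping each syllable to C/V: /lon/ → CVC, /ko/ → CV.

CVC.CV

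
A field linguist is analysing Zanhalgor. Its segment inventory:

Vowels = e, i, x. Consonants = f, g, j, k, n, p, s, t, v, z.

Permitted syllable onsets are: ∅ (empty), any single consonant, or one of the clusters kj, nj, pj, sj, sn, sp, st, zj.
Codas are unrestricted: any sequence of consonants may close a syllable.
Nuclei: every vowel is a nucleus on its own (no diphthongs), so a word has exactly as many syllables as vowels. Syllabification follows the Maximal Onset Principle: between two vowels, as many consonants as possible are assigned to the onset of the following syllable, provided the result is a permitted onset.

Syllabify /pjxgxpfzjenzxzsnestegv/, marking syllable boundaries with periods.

The vowels are x, x, e, x, e, e — 6 nuclei, so 6 syllables.
Between /x/ (V1) and /x/ (V2): /g/ → onset of the next syllable (single consonants are always licit onsets).
Between /x/ (V2) and /e/ (V3): /pfzj/ — longest licit onset from the right is /zj/, leaving /pf/ as coda.
Between /e/ (V3) and /x/ (V4): /nz/ splits as /n/ + /z/ (/z/ is the longest suffix that is a licit onset).
Between /x/ (V4) and /e/ (V5): /zsn/ splits as /z/ + /sn/ (/sn/ is the longest suffix that is a licit onset).
Between /e/ (V5) and /e/ (V6): /st/ — entire cluster is a permitted onset → onset /st/, coda ∅.

pjx.gxpf.zjen.zxz.sne.stegv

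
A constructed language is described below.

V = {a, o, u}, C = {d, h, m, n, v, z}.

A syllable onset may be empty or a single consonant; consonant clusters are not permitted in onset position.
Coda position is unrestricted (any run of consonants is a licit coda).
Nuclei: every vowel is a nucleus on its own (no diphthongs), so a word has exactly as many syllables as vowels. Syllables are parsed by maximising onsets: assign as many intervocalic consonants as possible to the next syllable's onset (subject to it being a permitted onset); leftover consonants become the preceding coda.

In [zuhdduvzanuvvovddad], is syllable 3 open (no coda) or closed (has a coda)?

The vowels are u, u, a, u, o, a — 6 nuclei, so 6 syllables.
σ1/σ2 boundary: cluster /hdd/ — the longest permitted-onset suffix is /d/; onset = /d/, preceding coda = /hd/.
σ2/σ3 boundary: /vz/ splits as /v/ + /z/ (/z/ is the longest suffix that is a licit onset).
σ3/σ4 boundary: /n/ → onset of the next syllable (single consonants are always licit onsets).
σ4/σ5 boundary: /vv/; trying suffixes from longest down, /v/ is the first permitted one, so coda /v/ | onset /v/.
σ5/σ6 boundary: /vdd/ splits as /vd/ + /d/ (/d/ is the longest suffix that is a licit onset).
So the parse is zuhd.duv.za.nuv.vovd.dad.
Syllable 3 is /za/; it ends in its nucleus with no coda, so it is open.

open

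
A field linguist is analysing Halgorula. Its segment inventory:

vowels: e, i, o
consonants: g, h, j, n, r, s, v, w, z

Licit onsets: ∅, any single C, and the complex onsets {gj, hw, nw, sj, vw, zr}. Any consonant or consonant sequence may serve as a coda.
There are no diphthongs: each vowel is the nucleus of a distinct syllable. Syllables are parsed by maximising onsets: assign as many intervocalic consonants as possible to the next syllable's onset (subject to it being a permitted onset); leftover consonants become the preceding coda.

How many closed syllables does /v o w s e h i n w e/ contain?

1

Nuclei (vowels): o, e, i, e → 4 syllables.
V1 /o/ – V2 /e/: /ws/ — longest licit onset from the right is /s/, leaving /w/ as coda.
V2 /e/ – V3 /i/: /h/ is a single consonant, so it becomes the next onset.
V3 /i/ – V4 /e/: cluster /nw/ — /nw/ is itself a permitted onset, so the whole cluster goes right; preceding coda = ∅.
Putting it together: vow.se.hi.nwe.
Classifying each syllable: /vow/ (closed), /se/ (open), /hi/ (open), /nwe/ (open).
Closed syllables: 1.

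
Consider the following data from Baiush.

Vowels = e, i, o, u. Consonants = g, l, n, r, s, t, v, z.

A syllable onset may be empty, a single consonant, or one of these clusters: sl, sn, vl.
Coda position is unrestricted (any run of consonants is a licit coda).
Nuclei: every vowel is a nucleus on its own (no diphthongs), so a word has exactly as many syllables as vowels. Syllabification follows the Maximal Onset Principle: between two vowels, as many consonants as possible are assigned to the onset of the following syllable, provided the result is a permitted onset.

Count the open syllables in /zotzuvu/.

Vowels present: o, u, u; each is a nucleus, giving 3 syllables.
σ1/σ2 boundary: /tz/; trying suffixes from longest down, /z/ is the first permitted one, so coda /t/ | onset /z/.
σ2/σ3 boundary: just /v/ — single C goes to the following onset.
Syllabification: zot.zu.vu.
Classifying each syllable: /zot/ (closed), /zu/ (open), /vu/ (open).
Open syllables: 2.

2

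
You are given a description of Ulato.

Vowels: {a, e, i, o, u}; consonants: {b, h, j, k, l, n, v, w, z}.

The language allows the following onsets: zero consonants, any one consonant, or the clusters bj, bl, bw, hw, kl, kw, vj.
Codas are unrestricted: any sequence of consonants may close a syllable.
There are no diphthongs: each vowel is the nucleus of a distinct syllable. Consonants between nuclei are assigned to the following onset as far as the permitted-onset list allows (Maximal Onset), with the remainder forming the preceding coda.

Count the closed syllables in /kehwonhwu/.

The vowels are e, o, u — 3 nuclei, so 3 syllables.
σ1/σ2 boundary: /hw/ is a licit onset in full, so it all attaches to the next syllable.
σ2/σ3 boundary: /nhw/ splits as /n/ + /hw/ (/hw/ is the longest suffix that is a licit onset).
Putting it together: ke.hwon.hwu.
Classifying each syllable: /ke/ (open), /hwon/ (closed), /hwu/ (open).
Closed syllables: 1.

1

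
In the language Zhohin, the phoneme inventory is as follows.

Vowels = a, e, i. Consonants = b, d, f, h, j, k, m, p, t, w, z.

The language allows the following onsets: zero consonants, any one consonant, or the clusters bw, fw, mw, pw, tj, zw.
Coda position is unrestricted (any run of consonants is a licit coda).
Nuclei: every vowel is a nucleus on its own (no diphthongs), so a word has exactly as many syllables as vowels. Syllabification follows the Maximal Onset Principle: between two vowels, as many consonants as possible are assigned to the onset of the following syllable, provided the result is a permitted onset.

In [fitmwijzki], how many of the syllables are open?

Nuclei (vowels): i, i, i → 3 syllables.
V1 /i/ – V2 /i/: /tmw/ splits as /t/ + /mw/ (/mw/ is the longest suffix that is a licit onset).
V2 /i/ – V3 /i/: /jzk/; trying suffixes from longest down, /k/ is the first permitted one, so coda /jz/ | onset /k/.
Syllabification: fit.mwijz.ki.
Classifying each syllable: /fit/ (closed), /mwijz/ (closed), /ki/ (open).
Open syllables: 1.

1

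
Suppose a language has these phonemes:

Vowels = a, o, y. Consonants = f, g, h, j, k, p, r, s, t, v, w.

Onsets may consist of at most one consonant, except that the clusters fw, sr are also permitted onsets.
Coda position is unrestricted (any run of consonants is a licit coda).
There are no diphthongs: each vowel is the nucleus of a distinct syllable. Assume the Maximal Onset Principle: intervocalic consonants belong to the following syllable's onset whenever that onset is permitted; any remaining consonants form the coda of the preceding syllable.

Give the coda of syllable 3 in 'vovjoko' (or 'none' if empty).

Vowels present: o, o, o; each is a nucleus, giving 3 syllables.
V1 /o/ – V2 /o/: /vj/ splits as /v/ + /j/ (/j/ is the longest suffix that is a licit onset).
V2 /o/ – V3 /o/: /k/ is a single consonant, so it becomes the next onset.
Syllabification: vov.jo.ko.
Syllable 3 is /ko/: onset /k/, nucleus /o/, coda ∅.

none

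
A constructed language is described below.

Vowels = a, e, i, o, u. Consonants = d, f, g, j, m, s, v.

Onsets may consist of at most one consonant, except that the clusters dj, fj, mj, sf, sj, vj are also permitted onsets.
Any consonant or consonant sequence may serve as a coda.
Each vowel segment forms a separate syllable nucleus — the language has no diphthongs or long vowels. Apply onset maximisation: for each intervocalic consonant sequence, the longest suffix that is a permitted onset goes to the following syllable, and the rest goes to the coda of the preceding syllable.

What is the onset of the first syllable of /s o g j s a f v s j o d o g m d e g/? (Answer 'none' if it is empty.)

s

The vowels are o, a, o, o, e — 5 nuclei, so 5 syllables.
/o…a/ gap (V1→V2): /gjs/ splits as /gj/ + /s/ (/s/ is the longest suffix that is a licit onset).
/a…o/ gap (V2→V3): /fvsj/ — longest licit onset from the right is /sj/, leaving /fv/ as coda.
/o…o/ gap (V3→V4): just /d/ — single C goes to the following onset.
/o…e/ gap (V4→V5): /gmd/ — longest licit onset from the right is /d/, leaving /gm/ as coda.
So the parse is sogj.safv.sjo.dogm.deg.
Syllable 1 is /sogj/: onset /s/, nucleus /o/, coda /gj/.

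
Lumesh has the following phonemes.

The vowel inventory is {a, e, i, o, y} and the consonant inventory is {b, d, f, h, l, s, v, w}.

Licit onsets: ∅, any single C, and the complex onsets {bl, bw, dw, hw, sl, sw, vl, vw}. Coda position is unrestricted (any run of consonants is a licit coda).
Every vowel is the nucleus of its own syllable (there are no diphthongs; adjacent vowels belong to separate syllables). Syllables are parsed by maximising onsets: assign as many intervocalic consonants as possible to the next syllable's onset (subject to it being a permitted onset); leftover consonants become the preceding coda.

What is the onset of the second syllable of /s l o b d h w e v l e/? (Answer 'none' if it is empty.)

hw

The vowels are o, e, e — 3 nuclei, so 3 syllables.
Between /o/ (V1) and /e/ (V2): /bdhw/ splits as /bd/ + /hw/ (/hw/ is the longest suffix that is a licit onset).
Between /e/ (V2) and /e/ (V3): cluster /vl/ — /vl/ is itself a permitted onset, so the whole cluster goes right; preceding coda = ∅.
Putting it together: slobd.hwe.vle.
Syllable 2 is /hwe/: onset /hw/, nucleus /e/, coda ∅.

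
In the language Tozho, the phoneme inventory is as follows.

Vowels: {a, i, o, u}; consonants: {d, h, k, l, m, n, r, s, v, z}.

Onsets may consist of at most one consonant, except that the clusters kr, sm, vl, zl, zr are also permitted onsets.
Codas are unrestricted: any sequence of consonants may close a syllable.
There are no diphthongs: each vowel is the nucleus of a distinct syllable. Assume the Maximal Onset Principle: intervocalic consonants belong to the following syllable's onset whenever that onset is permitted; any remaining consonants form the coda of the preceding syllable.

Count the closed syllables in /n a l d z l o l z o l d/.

Nuclei (vowels): a, o, o → 3 syllables.
/a…o/ gap (V1→V2): /ldzl/; trying suffixes from longest down, /zl/ is the first permitted one, so coda /ld/ | onset /zl/.
/o…o/ gap (V2→V3): /lz/ — longest licit onset from the right is /z/, leaving /l/ as coda.
Result: nald.zlol.zold.
Classifying each syllable: /nald/ (closed), /zlol/ (closed), /zold/ (closed).
Closed syllables: 3.

3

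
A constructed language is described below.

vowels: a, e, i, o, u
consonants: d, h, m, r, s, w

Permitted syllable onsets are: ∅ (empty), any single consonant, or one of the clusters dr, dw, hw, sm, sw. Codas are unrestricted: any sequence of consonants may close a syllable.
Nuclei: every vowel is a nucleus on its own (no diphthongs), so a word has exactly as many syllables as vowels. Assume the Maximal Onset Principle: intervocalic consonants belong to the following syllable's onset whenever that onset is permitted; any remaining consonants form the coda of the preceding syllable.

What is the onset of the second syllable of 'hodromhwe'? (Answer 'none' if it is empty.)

Vowels present: o, o, e; each is a nucleus, giving 3 syllables.
/o…o/ gap (V1→V2): /dr/ — entire cluster is a permitted onset → onset /dr/, coda ∅.
/o…e/ gap (V2→V3): /mhw/ splits as /m/ + /hw/ (/hw/ is the longest suffix that is a licit onset).
So the parse is ho.drom.hwe.
Syllable 2 is /drom/: onset /dr/, nucleus /o/, coda /m/.

dr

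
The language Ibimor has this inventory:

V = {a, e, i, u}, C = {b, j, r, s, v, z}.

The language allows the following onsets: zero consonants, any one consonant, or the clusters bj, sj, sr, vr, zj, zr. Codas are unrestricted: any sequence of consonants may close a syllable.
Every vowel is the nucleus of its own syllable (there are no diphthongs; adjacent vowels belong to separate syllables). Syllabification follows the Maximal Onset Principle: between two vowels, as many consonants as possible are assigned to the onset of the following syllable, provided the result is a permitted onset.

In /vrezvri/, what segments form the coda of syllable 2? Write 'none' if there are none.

none

The vowels are e, i — 2 nuclei, so 2 syllables.
σ1/σ2 boundary: cluster /zvr/ — the longest permitted-onset suffix is /vr/; onset = /vr/, preceding coda = /z/.
Putting it together: vrez.vri.
Syllable 2 is /vri/: onset /vr/, nucleus /i/, coda ∅.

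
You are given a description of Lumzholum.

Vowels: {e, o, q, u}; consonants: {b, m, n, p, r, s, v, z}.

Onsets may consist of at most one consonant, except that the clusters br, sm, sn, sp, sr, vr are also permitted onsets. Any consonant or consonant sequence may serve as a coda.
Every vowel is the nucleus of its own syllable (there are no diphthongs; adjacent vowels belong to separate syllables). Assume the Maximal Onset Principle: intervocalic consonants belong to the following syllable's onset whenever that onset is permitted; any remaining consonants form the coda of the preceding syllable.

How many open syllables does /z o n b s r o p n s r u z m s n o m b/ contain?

0

Vowels present: o, o, u, o; each is a nucleus, giving 4 syllables.
σ1/σ2 boundary: /nbsr/ — longest licit onset from the right is /sr/, leaving /nb/ as coda.
σ2/σ3 boundary: /pnsr/ — longest licit onset from the right is /sr/, leaving /pn/ as coda.
σ3/σ4 boundary: /zmsn/ splits as /zm/ + /sn/ (/sn/ is the longest suffix that is a licit onset).
Result: zonb.sropn.sruzm.snomb.
Classifying each syllable: /zonb/ (closed), /sropn/ (closed), /sruzm/ (closed), /snomb/ (closed).
Open syllables: 0.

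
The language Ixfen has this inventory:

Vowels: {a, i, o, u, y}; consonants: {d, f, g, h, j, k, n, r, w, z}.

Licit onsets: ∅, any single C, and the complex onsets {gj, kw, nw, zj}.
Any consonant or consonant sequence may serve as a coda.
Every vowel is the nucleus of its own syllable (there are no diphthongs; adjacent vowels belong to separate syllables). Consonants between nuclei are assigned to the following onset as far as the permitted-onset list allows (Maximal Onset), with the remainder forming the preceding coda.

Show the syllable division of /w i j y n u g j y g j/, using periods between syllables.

wi.jy.nu.gjygj

Vowels present: i, y, u, y; each is a nucleus, giving 4 syllables.
V1 /i/ – V2 /y/: just /j/ — single C goes to the following onset.
V2 /y/ – V3 /u/: just /n/ — single C goes to the following onset.
V3 /u/ – V4 /y/: /gj/ — entire cluster is a permitted onset → onset /gj/, coda ∅.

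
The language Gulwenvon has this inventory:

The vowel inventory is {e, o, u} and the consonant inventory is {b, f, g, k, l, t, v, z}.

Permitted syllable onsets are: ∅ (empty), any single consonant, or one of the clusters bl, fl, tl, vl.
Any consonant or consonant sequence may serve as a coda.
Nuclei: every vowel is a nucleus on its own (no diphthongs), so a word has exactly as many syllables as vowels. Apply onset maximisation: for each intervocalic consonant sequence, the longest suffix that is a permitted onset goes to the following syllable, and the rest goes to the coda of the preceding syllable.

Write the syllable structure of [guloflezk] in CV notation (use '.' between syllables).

CV.CV.CCVCC

Nuclei (vowels): u, o, e → 3 syllables.
/u…o/ gap (V1→V2): /l/ → onset of the next syllable (single consonants are always licit onsets).
/o…e/ gap (V2→V3): cluster /fl/ — /fl/ is itself a permitted onset, so the whole cluster goes right; preceding coda = ∅.
Result: gu.lo.flezk.
Mapping each syllable to C/V: /gu/ → CV, /lo/ → CV, /flezk/ → CCVCC.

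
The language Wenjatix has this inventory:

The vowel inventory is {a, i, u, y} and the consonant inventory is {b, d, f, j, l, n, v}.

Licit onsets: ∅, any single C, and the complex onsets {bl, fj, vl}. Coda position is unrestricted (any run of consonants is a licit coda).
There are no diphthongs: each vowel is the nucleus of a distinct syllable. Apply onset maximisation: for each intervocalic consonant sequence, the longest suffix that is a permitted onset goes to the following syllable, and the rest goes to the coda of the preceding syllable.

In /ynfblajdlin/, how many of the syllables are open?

0

Vowels present: y, a, i; each is a nucleus, giving 3 syllables.
Between /y/ (V1) and /a/ (V2): /nfbl/ — longest licit onset from the right is /bl/, leaving /nf/ as coda.
Between /a/ (V2) and /i/ (V3): /jdl/ splits as /jd/ + /l/ (/l/ is the longest suffix that is a licit onset).
Putting it together: ynf.blajd.lin.
Classifying each syllable: /ynf/ (closed), /blajd/ (closed), /lin/ (closed).
Open syllables: 0.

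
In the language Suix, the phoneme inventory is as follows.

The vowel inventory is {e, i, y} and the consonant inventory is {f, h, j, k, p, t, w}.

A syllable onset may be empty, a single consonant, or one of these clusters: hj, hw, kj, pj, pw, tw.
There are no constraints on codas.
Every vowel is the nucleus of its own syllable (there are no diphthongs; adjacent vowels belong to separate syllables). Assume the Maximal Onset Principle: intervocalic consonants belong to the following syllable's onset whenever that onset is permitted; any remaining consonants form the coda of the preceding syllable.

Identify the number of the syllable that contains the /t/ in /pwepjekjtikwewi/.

The vowels are e, e, i, e, i — 5 nuclei, so 5 syllables.
σ1/σ2 boundary: /pj/ is a licit onset in full, so it all attaches to the next syllable.
σ2/σ3 boundary: cluster /kjt/ — the longest permitted-onset suffix is /t/; onset = /t/, preceding coda = /kj/.
σ3/σ4 boundary: /kw/ splits as /k/ + /w/ (/w/ is the longest suffix that is a licit onset).
σ4/σ5 boundary: /w/ → onset of the next syllable (single consonants are always licit onsets).
Result: pwe.pjekj.tik.we.wi.
The /t/ is in the onset of syllable 3 (/tik/).

3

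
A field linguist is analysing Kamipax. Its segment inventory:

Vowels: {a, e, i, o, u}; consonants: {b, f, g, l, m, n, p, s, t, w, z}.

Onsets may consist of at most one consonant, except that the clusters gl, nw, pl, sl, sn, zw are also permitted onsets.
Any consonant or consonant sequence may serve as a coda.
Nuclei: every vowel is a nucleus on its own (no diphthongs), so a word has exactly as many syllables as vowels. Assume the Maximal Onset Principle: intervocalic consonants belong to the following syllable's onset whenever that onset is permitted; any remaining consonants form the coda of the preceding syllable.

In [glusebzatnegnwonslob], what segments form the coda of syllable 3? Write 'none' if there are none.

t

The vowels are u, e, a, e, o, o — 6 nuclei, so 6 syllables.
σ1/σ2 boundary: just /s/ — single C goes to the following onset.
σ2/σ3 boundary: cluster /bz/ — the longest permitted-onset suffix is /z/; onset = /z/, preceding coda = /b/.
σ3/σ4 boundary: /tn/ — longest licit onset from the right is /n/, leaving /t/ as coda.
σ4/σ5 boundary: /gnw/ — longest licit onset from the right is /nw/, leaving /g/ as coda.
σ5/σ6 boundary: /nsl/; trying suffixes from longest down, /sl/ is the first permitted one, so coda /n/ | onset /sl/.
Putting it together: glu.seb.zat.neg.nwon.slob.
Syllable 3 is /zat/: onset /z/, nucleus /a/, coda /t/.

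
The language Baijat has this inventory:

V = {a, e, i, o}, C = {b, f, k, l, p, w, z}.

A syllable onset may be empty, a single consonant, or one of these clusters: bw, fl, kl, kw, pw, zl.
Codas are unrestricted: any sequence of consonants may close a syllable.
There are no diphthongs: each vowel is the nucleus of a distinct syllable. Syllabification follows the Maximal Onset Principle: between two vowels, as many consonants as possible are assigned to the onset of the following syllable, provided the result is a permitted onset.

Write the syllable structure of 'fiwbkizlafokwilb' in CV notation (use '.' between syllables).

The vowels are i, i, a, o, i — 5 nuclei, so 5 syllables.
σ1/σ2 boundary: /wbk/ — longest licit onset from the right is /k/, leaving /wb/ as coda.
σ2/σ3 boundary: cluster /zl/ — /zl/ is itself a permitted onset, so the whole cluster goes right; preceding coda = ∅.
σ3/σ4 boundary: /f/ → onset of the next syllable (single consonants are always licit onsets).
σ4/σ5 boundary: /kw/ — entire cluster is a permitted onset → onset /kw/, coda ∅.
Putting it together: fiwb.ki.zla.fo.kwilb.
Mapping each syllable to C/V: /fiwb/ → CVCC, /ki/ → CV, /zla/ → CCV, /fo/ → CV, /kwilb/ → CCVCC.

CVCC.CV.CCV.CV.CCVCC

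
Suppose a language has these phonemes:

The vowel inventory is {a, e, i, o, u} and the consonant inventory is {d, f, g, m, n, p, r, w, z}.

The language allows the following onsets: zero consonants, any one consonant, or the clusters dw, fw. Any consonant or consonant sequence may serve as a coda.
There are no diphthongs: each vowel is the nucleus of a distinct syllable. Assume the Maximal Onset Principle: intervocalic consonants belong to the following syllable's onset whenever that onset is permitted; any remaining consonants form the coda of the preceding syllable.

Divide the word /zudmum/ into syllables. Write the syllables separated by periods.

zud.mum

The vowels are u, u — 2 nuclei, so 2 syllables.
/u…u/ gap (V1→V2): /dm/ splits as /d/ + /m/ (/m/ is the longest suffix that is a licit onset).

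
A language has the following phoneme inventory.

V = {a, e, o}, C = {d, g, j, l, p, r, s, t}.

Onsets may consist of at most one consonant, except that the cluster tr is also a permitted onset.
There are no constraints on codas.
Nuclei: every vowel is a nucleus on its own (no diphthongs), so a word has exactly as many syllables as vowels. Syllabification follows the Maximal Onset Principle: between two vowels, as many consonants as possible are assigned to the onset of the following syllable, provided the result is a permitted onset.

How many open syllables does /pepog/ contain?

Vowels present: e, o; each is a nucleus, giving 2 syllables.
V1 /e/ – V2 /o/: just /p/ — single C goes to the following onset.
So the parse is pe.pog.
Classifying each syllable: /pe/ (open), /pog/ (closed).
Open syllables: 1.

1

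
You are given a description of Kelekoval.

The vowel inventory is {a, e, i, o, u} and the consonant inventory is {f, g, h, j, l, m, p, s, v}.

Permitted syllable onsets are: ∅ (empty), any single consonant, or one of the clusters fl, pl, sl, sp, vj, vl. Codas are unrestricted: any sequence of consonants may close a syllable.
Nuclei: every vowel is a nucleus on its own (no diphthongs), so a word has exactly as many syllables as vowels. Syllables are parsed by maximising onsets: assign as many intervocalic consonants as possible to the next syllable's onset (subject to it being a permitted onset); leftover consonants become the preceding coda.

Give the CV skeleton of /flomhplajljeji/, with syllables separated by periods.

Nuclei (vowels): o, a, e, i → 4 syllables.
/o…a/ gap (V1→V2): /mhpl/; trying suffixes from longest down, /pl/ is the first permitted one, so coda /mh/ | onset /pl/.
/a…e/ gap (V2→V3): /jlj/; trying suffixes from longest down, /j/ is the first permitted one, so coda /jl/ | onset /j/.
/e…i/ gap (V3→V4): just /j/ — single C goes to the following onset.
Result: flomh.plajl.je.ji.
Mapping each syllable to C/V: /flomh/ → CCVCC, /plajl/ → CCVCC, /je/ → CV, /ji/ → CV.

CCVCC.CCVCC.CV.CV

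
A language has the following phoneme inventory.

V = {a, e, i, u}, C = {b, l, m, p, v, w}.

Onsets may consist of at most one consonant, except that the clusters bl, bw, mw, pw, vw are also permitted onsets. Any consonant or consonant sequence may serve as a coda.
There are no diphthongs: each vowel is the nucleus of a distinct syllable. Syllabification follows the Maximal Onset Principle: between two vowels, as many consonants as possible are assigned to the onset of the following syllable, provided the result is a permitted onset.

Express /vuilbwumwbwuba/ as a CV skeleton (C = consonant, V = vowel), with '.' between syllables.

CV.VC.CCVCC.CCV.CV

Nuclei (vowels): u, i, u, u, a → 5 syllables.
Between /u/ (V1) and /i/ (V2): no consonants, so the boundary falls immediately after /u/.
Between /i/ (V2) and /u/ (V3): cluster /lbw/ — the longest permitted-onset suffix is /bw/; onset = /bw/, preceding coda = /l/.
Between /u/ (V3) and /u/ (V4): /mwbw/ — longest licit onset from the right is /bw/, leaving /mw/ as coda.
Between /u/ (V4) and /a/ (V5): /b/ → onset of the next syllable (single consonants are always licit onsets).
So the parse is vu.il.bwumw.bwu.ba.
Mapping each syllable to C/V: /vu/ → CV, /il/ → VC, /bwumw/ → CCVCC, /bwu/ → CCV, /ba/ → CV.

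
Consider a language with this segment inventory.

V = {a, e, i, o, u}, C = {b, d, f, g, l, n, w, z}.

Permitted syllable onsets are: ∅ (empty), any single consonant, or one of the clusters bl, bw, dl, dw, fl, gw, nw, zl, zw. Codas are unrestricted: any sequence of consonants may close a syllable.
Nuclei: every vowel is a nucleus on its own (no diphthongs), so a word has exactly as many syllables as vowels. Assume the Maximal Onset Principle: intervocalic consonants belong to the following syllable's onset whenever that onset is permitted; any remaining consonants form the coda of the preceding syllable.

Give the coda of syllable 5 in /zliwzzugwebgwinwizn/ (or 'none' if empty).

Nuclei (vowels): i, u, e, i, i → 5 syllables.
σ1/σ2 boundary: /wzz/; trying suffixes from longest down, /z/ is the first permitted one, so coda /wz/ | onset /z/.
σ2/σ3 boundary: /gw/ — entire cluster is a permitted onset → onset /gw/, coda ∅.
σ3/σ4 boundary: /bgw/; trying suffixes from longest down, /gw/ is the first permitted one, so coda /b/ | onset /gw/.
σ4/σ5 boundary: /nw/ is a licit onset in full, so it all attaches to the next syllable.
Syllabification: zliwz.zu.gweb.gwi.nwizn.
Syllable 5 is /nwizn/: onset /nw/, nucleus /i/, coda /zn/.

zn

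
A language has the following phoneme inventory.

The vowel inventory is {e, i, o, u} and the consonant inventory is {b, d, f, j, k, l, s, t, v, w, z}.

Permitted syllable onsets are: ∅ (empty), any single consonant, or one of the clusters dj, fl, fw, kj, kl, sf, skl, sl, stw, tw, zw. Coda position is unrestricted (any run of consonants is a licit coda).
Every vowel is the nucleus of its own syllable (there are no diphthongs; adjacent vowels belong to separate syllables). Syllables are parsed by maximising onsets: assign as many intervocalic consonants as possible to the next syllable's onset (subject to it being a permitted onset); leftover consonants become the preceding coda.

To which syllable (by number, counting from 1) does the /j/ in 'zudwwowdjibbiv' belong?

The vowels are u, o, i, i — 4 nuclei, so 4 syllables.
Between /u/ (V1) and /o/ (V2): /dww/ splits as /dw/ + /w/ (/w/ is the longest suffix that is a licit onset).
Between /o/ (V2) and /i/ (V3): /wdj/; trying suffixes from longest down, /dj/ is the first permitted one, so coda /w/ | onset /dj/.
Between /i/ (V3) and /i/ (V4): /bb/ splits as /b/ + /b/ (/b/ is the longest suffix that is a licit onset).
Syllabification: zudw.wow.djib.biv.
The /j/ is in the onset of syllable 3 (/djib/).

3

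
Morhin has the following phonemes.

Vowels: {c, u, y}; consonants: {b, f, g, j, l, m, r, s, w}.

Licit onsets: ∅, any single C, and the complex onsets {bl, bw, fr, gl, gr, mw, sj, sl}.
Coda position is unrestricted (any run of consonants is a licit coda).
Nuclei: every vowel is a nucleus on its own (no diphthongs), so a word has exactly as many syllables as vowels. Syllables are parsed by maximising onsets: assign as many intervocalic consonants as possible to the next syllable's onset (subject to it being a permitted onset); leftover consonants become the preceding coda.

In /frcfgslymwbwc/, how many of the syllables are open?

1

The vowels are c, y, c — 3 nuclei, so 3 syllables.
V1 /c/ – V2 /y/: /fgsl/ — longest licit onset from the right is /sl/, leaving /fg/ as coda.
V2 /y/ – V3 /c/: /mwbw/; trying suffixes from longest down, /bw/ is the first permitted one, so coda /mw/ | onset /bw/.
Syllabification: frcfg.slymw.bwc.
Classifying each syllable: /frcfg/ (closed), /slymw/ (closed), /bwc/ (open).
Open syllables: 1.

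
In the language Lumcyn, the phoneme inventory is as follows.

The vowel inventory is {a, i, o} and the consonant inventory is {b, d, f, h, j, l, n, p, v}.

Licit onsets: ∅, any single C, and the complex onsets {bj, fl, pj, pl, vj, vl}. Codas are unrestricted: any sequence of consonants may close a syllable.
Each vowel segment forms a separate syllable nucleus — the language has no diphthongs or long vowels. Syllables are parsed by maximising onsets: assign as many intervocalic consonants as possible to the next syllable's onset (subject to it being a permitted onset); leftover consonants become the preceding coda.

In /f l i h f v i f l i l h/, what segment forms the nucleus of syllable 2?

i

Vowels present: i, i, i; each is a nucleus, giving 3 syllables.
The second nucleus (vowel 2 from the left) is /i/.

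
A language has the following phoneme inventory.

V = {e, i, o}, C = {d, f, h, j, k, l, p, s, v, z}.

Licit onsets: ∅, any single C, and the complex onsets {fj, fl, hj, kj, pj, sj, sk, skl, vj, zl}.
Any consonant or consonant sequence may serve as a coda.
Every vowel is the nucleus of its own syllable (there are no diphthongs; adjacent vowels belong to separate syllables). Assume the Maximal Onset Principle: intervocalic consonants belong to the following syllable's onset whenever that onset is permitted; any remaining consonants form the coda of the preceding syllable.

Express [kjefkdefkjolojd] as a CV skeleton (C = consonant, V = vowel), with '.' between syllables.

Vowels present: e, e, o, o; each is a nucleus, giving 4 syllables.
V1 /e/ – V2 /e/: /fkd/ splits as /fk/ + /d/ (/d/ is the longest suffix that is a licit onset).
V2 /e/ – V3 /o/: cluster /fkj/ — the longest permitted-onset suffix is /kj/; onset = /kj/, preceding coda = /f/.
V3 /o/ – V4 /o/: /l/ → onset of the next syllable (single consonants are always licit onsets).
So the parse is kjefk.def.kjo.lojd.
Mapping each syllable to C/V: /kjefk/ → CCVCC, /def/ → CVC, /kjo/ → CCV, /lojd/ → CVCC.

CCVCC.CVC.CCV.CVCC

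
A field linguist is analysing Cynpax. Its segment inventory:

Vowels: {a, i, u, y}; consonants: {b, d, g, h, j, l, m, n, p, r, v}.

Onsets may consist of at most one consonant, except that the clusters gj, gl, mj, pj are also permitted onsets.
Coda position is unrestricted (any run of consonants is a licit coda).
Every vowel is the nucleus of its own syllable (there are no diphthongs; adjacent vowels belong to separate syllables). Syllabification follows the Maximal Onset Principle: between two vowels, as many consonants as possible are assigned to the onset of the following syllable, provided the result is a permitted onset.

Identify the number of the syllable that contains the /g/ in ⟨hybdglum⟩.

Vowels present: y, u; each is a nucleus, giving 2 syllables.
/y…u/ gap (V1→V2): /bdgl/ — longest licit onset from the right is /gl/, leaving /bd/ as coda.
So the parse is hybd.glum.
The /g/ is in the onset of syllable 2 (/glum/).

2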